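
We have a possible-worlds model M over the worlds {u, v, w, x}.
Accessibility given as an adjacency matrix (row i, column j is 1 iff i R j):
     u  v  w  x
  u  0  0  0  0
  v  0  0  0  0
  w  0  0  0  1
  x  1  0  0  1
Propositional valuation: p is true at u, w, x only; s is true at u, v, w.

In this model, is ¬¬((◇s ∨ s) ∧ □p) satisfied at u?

At u: ¬((◇s ∨ s) ∧ □p) is false, so ¬¬((◇s ∨ s) ∧ □p) is true.
  At u: (◇s ∨ s) ∧ □p is true, so ¬((◇s ∨ s) ∧ □p) is false.
    At u: ◇s ∨ s is true, □p is true, so (◇s ∨ s) ∧ □p is true.
      At u: ◇s is false, s is true, so ◇s ∨ s is true.
      At u: no accessible worlds, so □p holds vacuously.

Yes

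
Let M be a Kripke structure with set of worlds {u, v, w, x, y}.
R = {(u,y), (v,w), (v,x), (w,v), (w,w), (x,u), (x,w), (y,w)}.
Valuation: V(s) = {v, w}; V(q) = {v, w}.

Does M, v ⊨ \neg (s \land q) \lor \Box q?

No

At v: \neg (s \land q) is false, \Box q is false, so \neg (s \land q) \lor \Box q is false.
  At v: \Box q requires q at every successor {w, x}.
    q fails at x, so \Box q is false at v.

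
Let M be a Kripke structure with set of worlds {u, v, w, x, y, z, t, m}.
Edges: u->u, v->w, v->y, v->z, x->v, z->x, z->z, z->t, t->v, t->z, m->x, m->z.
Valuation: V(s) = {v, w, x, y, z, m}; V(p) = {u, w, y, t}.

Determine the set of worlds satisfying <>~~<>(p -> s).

Recall that <>ψ holds at a world iff ψ holds at some accessible world.
Let φ = <>~~<>(p -> s). Evaluate φ at each world:
  u (successors {u}): φ is false.
  v (successors {w, y, z}): φ is true.
  w (successors ∅): φ is false.
  x (successors {v}): φ is true.
  y (successors ∅): φ is false.
  z (successors {x, z, t}): φ is true.
  t (successors {v, z}): φ is true.
  m (successors {x, z}): φ is true.
For instance, at z:
  At z: <>~~<>(p -> s) requires ~~<>(p -> s) at some successor in {x, z, t}.
    ~~<>(p -> s) holds at x, so <>~~<>(p -> s) is true at z.
      At x: ~<>(p -> s) is false, so ~~<>(p -> s) is true.
Satisfying worlds: {v, x, z, t, m}

v, x, z, t, m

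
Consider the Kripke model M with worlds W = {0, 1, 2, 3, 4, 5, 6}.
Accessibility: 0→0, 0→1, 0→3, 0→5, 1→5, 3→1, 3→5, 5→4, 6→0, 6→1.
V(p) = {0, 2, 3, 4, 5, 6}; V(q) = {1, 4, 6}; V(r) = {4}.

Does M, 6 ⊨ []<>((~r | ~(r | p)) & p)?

At 6: []<>((~r | ~(r | p)) & p) requires <>((~r | ~(r | p)) & p) at every successor {0, 1}.
    At 0: <>((~r | ~(r | p)) & p) requires (~r | ~(r | p)) & p at some successor in {0, 1, 3, 5}.
      (~r | ~(r | p)) & p holds at 0, so <>((~r | ~(r | p)) & p) is true at 0.
    At 1: <>((~r | ~(r | p)) & p) requires (~r | ~(r | p)) & p at some successor in {5}.
      (~r | ~(r | p)) & p holds at 5, so <>((~r | ~(r | p)) & p) is true at 1.
So []<>((~r | ~(r | p)) & p) is true at 6.

Yes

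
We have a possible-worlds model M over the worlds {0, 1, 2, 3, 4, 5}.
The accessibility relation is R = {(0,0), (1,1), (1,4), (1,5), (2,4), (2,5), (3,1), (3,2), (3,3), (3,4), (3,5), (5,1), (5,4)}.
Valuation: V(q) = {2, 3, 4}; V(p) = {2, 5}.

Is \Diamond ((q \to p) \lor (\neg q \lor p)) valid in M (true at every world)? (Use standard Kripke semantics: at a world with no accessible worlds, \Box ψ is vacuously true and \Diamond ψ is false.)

Let φ = \Diamond ((q \to p) \lor (\neg q \lor p)). Evaluate φ at each world:
  0 (successors {0}): φ is true.
  1 (successors {1, 4, 5}): φ is true.
  2 (successors {4, 5}): φ is true.
  3 (successors {1, 2, 3, 4, 5}): φ is true.
  4 (successors ∅): φ is false.
  5 (successors {1, 4}): φ is true.
Detail at 4 (counterexample):
  At 4: no accessible worlds, so \Diamond ((q \to p) \lor (\neg q \lor p)) is false.

No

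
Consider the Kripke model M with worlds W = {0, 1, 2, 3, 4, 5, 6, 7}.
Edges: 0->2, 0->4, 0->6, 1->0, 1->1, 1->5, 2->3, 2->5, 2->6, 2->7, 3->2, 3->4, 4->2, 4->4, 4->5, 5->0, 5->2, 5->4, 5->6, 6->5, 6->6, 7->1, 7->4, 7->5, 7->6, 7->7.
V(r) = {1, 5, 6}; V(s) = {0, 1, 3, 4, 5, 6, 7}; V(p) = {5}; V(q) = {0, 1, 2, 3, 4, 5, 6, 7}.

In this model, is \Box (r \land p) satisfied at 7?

At 7: \Box (r \land p) requires r \land p at every successor {1, 4, 5, 6, 7}.
  r \land p fails at 1, so \Box (r \land p) is false at 7.

No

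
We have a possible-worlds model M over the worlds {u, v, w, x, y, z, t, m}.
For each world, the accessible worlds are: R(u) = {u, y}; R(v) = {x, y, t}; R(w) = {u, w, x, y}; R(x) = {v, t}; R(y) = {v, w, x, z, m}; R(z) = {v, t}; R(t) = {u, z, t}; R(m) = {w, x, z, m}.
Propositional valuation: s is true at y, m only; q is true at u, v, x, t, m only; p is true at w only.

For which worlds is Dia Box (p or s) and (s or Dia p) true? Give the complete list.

none

Let φ = Dia Box (p or s) and (s or Dia p). Evaluate φ at each world:
  u (successors {u, y}): φ is false.
  v (successors {x, y, t}): φ is false.
  w (successors {u, w, x, y}): φ is false.
  x (successors {v, t}): φ is false.
  y (successors {v, w, x, z, m}): φ is false.
  z (successors {v, t}): φ is false.
  t (successors {u, z, t}): φ is false.
  m (successors {w, x, z, m}): φ is false.
For instance, at z:
  At z: Dia Box (p or s) is false, s or Dia p is false, so Dia Box (p or s) and (s or Dia p) is false.
    At z: Dia Box (p or s) requires Box (p or s) at some successor in {v, t}.
      At v: Box (p or s) is false.
      At t: Box (p or s) is false.
    So Dia Box (p or s) is false at z.
    At z: s is false, Dia p is false, so s or Dia p is false.
      At z: Dia p requires p at some successor in {v, t}.
        At v: p is false.
        At t: p is false.
      So Dia p is false at z.
Satisfying worlds: none.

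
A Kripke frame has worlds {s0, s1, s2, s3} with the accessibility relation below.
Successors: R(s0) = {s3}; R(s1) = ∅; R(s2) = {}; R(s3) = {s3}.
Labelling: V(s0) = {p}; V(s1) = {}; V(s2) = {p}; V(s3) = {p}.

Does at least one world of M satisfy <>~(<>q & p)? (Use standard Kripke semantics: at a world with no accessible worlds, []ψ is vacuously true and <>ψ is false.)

Let φ = <>~(<>q & p). Evaluate φ at each world:
  s0 (successors {s3}): φ is true.
  s1 (successors ∅): φ is false.
  s2 (successors ∅): φ is false.
  s3 (successors {s3}): φ is true.
Detail at s0 (witness):
  At s0: <>~(<>q & p) requires ~(<>q & p) at some successor in {s3}.
    ~(<>q & p) holds at s3, so <>~(<>q & p) is true at s0.
      At s3: <>q & p is false, so ~(<>q & p) is true.

Yes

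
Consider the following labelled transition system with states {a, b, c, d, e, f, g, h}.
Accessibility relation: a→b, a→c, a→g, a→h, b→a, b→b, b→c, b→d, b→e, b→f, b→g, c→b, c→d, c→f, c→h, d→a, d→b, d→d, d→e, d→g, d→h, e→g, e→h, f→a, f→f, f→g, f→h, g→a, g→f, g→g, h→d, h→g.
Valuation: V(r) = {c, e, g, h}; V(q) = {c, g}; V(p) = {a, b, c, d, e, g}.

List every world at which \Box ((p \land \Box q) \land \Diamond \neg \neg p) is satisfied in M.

Recall that \Box ψ holds at a world iff ψ holds at every accessible world, and \Diamond ψ holds iff ψ holds at some accessible world.
Let φ = \Box ((p \land \Box q) \land \Diamond \neg \neg p). Evaluate φ at each world:
  a (successors {b, c, g, h}): φ is false.
  b (successors {a, b, c, d, e, f, g}): φ is false.
  c (successors {b, d, f, h}): φ is false.
  d (successors {a, b, d, e, g, h}): φ is false.
  e (successors {g, h}): φ is false.
  f (successors {a, f, g, h}): φ is false.
  g (successors {a, f, g}): φ is false.
  h (successors {d, g}): φ is false.
For instance, at b:
  At b: \Box ((p \land \Box q) \land \Diamond \neg \neg p) requires (p \land \Box q) \land \Diamond \neg \neg p at every successor {a, b, c, d, e, f, g}.
    (p \land \Box q) \land \Diamond \neg \neg p fails at a, so \Box ((p \land \Box q) \land \Diamond \neg \neg p) is false at b.
      At a: p \land \Box q is false, \Diamond \neg \neg p is true, so (p \land \Box q) \land \Diamond \neg \neg p is false.
Satisfying worlds: none.

none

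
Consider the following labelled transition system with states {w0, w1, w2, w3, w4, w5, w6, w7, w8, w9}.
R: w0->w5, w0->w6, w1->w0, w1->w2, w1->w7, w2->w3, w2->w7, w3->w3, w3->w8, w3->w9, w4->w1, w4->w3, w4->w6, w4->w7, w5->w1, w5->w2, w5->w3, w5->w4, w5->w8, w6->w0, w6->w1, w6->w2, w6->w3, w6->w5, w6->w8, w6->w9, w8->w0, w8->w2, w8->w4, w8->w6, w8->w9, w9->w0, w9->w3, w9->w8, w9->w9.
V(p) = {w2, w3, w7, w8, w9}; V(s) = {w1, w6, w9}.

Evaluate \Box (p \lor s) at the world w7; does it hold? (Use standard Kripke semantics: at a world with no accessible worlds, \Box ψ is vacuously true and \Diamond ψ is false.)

Yes

Recall that \Box ψ holds at a world iff ψ holds at every accessible world, and \Diamond ψ holds iff ψ holds at some accessible world.
At w7: no accessible worlds, so \Box (p \lor s) holds vacuously.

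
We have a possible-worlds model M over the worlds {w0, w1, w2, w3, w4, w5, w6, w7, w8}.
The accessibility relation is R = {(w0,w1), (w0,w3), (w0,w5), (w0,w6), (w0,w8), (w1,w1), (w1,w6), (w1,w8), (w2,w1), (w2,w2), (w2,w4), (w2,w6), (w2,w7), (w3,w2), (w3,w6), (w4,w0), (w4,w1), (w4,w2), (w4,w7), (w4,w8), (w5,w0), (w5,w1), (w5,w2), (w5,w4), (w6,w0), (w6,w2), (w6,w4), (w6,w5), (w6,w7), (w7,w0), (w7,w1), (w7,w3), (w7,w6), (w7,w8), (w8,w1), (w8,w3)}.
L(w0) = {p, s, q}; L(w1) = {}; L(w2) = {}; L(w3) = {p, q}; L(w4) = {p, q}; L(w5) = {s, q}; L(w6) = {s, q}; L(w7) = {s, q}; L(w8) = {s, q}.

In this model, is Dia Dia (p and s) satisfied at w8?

No

At w8: Dia Dia (p and s) requires Dia (p and s) at some successor in {w1, w3}.
  At w1: Dia (p and s) is false.
  At w3: Dia (p and s) is false.
So Dia Dia (p and s) is false at w8.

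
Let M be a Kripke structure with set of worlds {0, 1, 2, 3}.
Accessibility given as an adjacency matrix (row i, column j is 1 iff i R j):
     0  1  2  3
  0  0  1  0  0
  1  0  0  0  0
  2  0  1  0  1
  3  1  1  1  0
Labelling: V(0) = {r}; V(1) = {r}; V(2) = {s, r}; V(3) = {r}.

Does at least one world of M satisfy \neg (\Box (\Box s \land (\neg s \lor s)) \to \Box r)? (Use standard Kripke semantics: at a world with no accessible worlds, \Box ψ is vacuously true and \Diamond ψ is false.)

No

Let φ = \neg (\Box (\Box s \land (\neg s \lor s)) \to \Box r). Evaluate φ at each world:
  0 (successors {1}): φ is false.
  1 (successors ∅): φ is false.
  2 (successors {1, 3}): φ is false.
  3 (successors {0, 1, 2}): φ is false.
For instance, at 3:
  At 3: \Box (\Box s \land (\neg s \lor s)) \to \Box r is true, so \neg (\Box (\Box s \land (\neg s \lor s)) \to \Box r) is false.
    At 3: \Box (\Box s \land (\neg s \lor s)) is false, \Box r is true, so \Box (\Box s \land (\neg s \lor s)) \to \Box r is true.
      At 3: \Box (\Box s \land (\neg s \lor s)) requires \Box s \land (\neg s \lor s) at every successor {0, 1, 2}.
        \Box s \land (\neg s \lor s) fails at 0, so \Box (\Box s \land (\neg s \lor s)) is false at 3.
      At 3: \Box r requires r at every successor {0, 1, 2}.
        At 0: r is true.
        At 1: r is true.
        At 2: r is true.
      So \Box r is true at 3.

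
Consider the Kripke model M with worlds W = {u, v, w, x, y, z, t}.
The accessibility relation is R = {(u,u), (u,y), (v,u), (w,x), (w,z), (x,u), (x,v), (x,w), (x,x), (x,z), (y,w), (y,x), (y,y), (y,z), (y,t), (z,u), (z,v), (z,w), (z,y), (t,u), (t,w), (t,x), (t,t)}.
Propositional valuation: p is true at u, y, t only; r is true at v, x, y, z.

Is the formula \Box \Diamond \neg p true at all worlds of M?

No

Let φ = \Box \Diamond \neg p. Evaluate φ at each world:
  u (successors {u, y}): φ is false.
  v (successors {u}): φ is false.
  w (successors {x, z}): φ is true.
  x (successors {u, v, w, x, z}): φ is false.
  y (successors {w, x, y, z, t}): φ is true.
  z (successors {u, v, w, y}): φ is false.
  t (successors {u, w, x, t}): φ is false.
Detail at u (counterexample):
  At u: \Box \Diamond \neg p requires \Diamond \neg p at every successor {u, y}.
    \Diamond \neg p fails at u, so \Box \Diamond \neg p is false at u.
      At u: \Diamond \neg p requires \neg p at some successor in {u, y}.
        At u: \neg p is false.
        At y: \neg p is false.
      So \Diamond \neg p is false at u.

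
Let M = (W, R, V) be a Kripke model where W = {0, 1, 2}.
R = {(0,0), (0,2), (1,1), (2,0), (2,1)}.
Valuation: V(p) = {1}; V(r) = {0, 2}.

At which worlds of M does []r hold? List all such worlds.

0

Let φ = []r. Evaluate φ at each world:
  0 (successors {0, 2}): φ is true.
  1 (successors {1}): φ is false.
  2 (successors {0, 1}): φ is false.
For instance, at 1:
  At 1: []r requires r at every successor {1}.
    r fails at 1, so []r is false at 1.
Satisfying worlds: {0}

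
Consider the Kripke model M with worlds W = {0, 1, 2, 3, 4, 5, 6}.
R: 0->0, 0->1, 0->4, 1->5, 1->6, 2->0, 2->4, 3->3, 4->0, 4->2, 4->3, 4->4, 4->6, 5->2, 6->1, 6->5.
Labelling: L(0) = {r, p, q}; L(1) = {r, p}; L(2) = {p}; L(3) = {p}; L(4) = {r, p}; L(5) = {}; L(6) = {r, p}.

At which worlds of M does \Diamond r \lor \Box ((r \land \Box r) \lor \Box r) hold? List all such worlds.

0, 1, 2, 4, 5, 6

Let φ = \Diamond r \lor \Box ((r \land \Box r) \lor \Box r). Evaluate φ at each world:
  0 (successors {0, 1, 4}): φ is true.
  1 (successors {5, 6}): φ is true.
  2 (successors {0, 4}): φ is true.
  3 (successors {3}): φ is false.
  4 (successors {0, 2, 3, 4, 6}): φ is true.
  5 (successors {2}): φ is true.
  6 (successors {1, 5}): φ is true.
For instance, at 0:
  At 0: \Diamond r is true, \Box ((r \land \Box r) \lor \Box r) is false, so \Diamond r \lor \Box ((r \land \Box r) \lor \Box r) is true.
    At 0: \Diamond r requires r at some successor in {0, 1, 4}.
      r holds at 0, so \Diamond r is true at 0.
    At 0: \Box ((r \land \Box r) \lor \Box r) requires (r \land \Box r) \lor \Box r at every successor {0, 1, 4}.
      (r \land \Box r) \lor \Box r fails at 1, so \Box ((r \land \Box r) \lor \Box r) is false at 0.
Satisfying worlds: {0, 1, 2, 4, 5, 6}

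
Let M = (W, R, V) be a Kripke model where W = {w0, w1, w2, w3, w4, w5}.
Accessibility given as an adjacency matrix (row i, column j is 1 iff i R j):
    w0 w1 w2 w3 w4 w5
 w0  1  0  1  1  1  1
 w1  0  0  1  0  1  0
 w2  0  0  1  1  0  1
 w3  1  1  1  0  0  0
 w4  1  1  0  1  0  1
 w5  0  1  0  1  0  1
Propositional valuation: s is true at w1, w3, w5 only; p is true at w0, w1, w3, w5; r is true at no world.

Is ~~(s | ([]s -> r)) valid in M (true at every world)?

Recall that []ψ holds at a world iff ψ holds at every accessible world, and <>ψ holds iff ψ holds at some accessible world.
Let φ = ~~(s | ([]s -> r)). Evaluate φ at each world:
  w0 (successors {w0, w2, w3, w4, w5}): φ is true.
  w1 (successors {w2, w4}): φ is true.
  w2 (successors {w2, w3, w5}): φ is true.
  w3 (successors {w0, w1, w2}): φ is true.
  w4 (successors {w0, w1, w3, w5}): φ is true.
  w5 (successors {w1, w3, w5}): φ is true.
For instance, at w3:
  At w3: ~(s | ([]s -> r)) is false, so ~~(s | ([]s -> r)) is true.
    At w3: s | ([]s -> r) is true, so ~(s | ([]s -> r)) is false.
      At w3: s is true, []s -> r is true, so s | ([]s -> r) is true.

Yes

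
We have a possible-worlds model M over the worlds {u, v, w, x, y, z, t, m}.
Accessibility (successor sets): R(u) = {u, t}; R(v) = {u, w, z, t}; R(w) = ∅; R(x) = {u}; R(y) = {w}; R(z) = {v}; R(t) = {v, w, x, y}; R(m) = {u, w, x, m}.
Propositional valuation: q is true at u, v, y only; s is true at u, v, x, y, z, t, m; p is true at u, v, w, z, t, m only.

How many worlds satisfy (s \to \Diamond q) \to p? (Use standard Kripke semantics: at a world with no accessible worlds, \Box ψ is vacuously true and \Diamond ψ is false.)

Recall that \Diamond ψ holds at a world iff ψ holds at some accessible world.
Let φ = (s \to \Diamond q) \to p. Evaluate φ at each world:
  u (successors {u, t}): φ is true.
  v (successors {u, w, z, t}): φ is true.
  w (successors ∅): φ is true.
  x (successors {u}): φ is false.
  y (successors {w}): φ is true.
  z (successors {v}): φ is true.
  t (successors {v, w, x, y}): φ is true.
  m (successors {u, w, x, m}): φ is true.
For instance, at v:
  At v: s \to \Diamond q is true, p is true, so (s \to \Diamond q) \to p is true.
    At v: s is true, \Diamond q is true, so s \to \Diamond q is true.
      At v: \Diamond q requires q at some successor in {u, w, z, t}.
        q holds at u, so \Diamond q is true at v.
Satisfying worlds: {u, v, w, y, z, t, m}

7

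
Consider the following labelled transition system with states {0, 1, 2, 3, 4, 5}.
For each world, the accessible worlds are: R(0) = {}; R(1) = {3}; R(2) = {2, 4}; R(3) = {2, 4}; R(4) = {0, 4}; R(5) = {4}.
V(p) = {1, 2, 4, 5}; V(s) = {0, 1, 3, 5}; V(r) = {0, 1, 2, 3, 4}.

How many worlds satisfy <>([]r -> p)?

4

Let φ = <>([]r -> p). Evaluate φ at each world:
  0 (successors ∅): φ is false.
  1 (successors {3}): φ is false.
  2 (successors {2, 4}): φ is true.
  3 (successors {2, 4}): φ is true.
  4 (successors {0, 4}): φ is true.
  5 (successors {4}): φ is true.
For instance, at 1:
  At 1: <>([]r -> p) requires []r -> p at some successor in {3}.
    At 3: []r -> p is false.
  So <>([]r -> p) is false at 1.
Satisfying worlds: {2, 3, 4, 5}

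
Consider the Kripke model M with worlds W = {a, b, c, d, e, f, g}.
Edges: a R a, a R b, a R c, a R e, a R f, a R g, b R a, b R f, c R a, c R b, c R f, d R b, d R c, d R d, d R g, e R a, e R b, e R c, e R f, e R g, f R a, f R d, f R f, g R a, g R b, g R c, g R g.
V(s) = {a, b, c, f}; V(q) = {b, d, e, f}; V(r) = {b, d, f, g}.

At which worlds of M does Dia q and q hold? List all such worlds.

Let φ = Dia q and q. Evaluate φ at each world:
  a (successors {a, b, c, e, f, g}): φ is false.
  b (successors {a, f}): φ is true.
  c (successors {a, b, f}): φ is false.
  d (successors {b, c, d, g}): φ is true.
  e (successors {a, b, c, f, g}): φ is true.
  f (successors {a, d, f}): φ is true.
  g (successors {a, b, c, g}): φ is false.
For instance, at d:
  At d: Dia q is true, q is true, so Dia q and q is true.
    At d: Dia q requires q at some successor in {b, c, d, g}.
      q holds at b, so Dia q is true at d.
Satisfying worlds: {b, d, e, f}

b, d, e, f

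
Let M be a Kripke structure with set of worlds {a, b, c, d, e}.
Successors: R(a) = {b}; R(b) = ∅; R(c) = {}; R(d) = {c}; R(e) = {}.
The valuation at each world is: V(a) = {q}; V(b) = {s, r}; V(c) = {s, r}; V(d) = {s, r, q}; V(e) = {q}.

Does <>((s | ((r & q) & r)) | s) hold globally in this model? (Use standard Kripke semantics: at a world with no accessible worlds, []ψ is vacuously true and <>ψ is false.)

Let φ = <>((s | ((r & q) & r)) | s). Evaluate φ at each world:
  a (successors {b}): φ is true.
  b (successors ∅): φ is false.
  c (successors ∅): φ is false.
  d (successors {c}): φ is true.
  e (successors ∅): φ is false.
Detail at b (counterexample):
  At b: no accessible worlds, so <>((s | ((r & q) & r)) | s) is false.

No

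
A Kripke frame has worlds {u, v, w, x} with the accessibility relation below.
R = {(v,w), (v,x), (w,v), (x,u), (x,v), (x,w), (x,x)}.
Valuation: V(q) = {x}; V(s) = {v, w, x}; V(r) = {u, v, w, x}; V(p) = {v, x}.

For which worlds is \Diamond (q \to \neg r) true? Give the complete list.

v, w, x

Let φ = \Diamond (q \to \neg r). Evaluate φ at each world:
  u (successors ∅): φ is false.
  v (successors {w, x}): φ is true.
  w (successors {v}): φ is true.
  x (successors {u, v, w, x}): φ is true.
For instance, at w:
  At w: \Diamond (q \to \neg r) requires q \to \neg r at some successor in {v}.
    q \to \neg r holds at v, so \Diamond (q \to \neg r) is true at w.
Satisfying worlds: {v, w, x}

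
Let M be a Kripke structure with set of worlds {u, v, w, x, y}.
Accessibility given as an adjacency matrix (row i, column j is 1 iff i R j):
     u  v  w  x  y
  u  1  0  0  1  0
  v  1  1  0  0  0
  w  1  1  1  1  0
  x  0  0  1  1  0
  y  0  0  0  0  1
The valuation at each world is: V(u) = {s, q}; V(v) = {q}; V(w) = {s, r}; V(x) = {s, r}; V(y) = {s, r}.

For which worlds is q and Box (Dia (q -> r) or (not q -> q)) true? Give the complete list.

Let φ = q and Box (Dia (q -> r) or (not q -> q)). Evaluate φ at each world:
  u (successors {u, x}): φ is true.
  v (successors {u, v}): φ is true.
  w (successors {u, v, w, x}): φ is false.
  x (successors {w, x}): φ is false.
  y (successors {y}): φ is false.
For instance, at v:
  At v: q is true, Box (Dia (q -> r) or (not q -> q)) is true, so q and Box (Dia (q -> r) or (not q -> q)) is true.
    At v: Box (Dia (q -> r) or (not q -> q)) requires Dia (q -> r) or (not q -> q) at every successor {u, v}.
      At u: Dia (q -> r) or (not q -> q) is true.
      At v: Dia (q -> r) or (not q -> q) is true.
    So Box (Dia (q -> r) or (not q -> q)) is true at v.
Satisfying worlds: {u, v}

u, v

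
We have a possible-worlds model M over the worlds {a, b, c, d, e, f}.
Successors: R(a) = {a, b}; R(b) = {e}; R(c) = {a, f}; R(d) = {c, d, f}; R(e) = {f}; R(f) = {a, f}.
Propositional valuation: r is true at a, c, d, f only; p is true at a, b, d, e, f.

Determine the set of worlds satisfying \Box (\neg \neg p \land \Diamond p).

a, b, c, e, f

Let φ = \Box (\neg \neg p \land \Diamond p). Evaluate φ at each world:
  a (successors {a, b}): φ is true.
  b (successors {e}): φ is true.
  c (successors {a, f}): φ is true.
  d (successors {c, d, f}): φ is false.
  e (successors {f}): φ is true.
  f (successors {a, f}): φ is true.
For instance, at d:
  At d: \Box (\neg \neg p \land \Diamond p) requires \neg \neg p \land \Diamond p at every successor {c, d, f}.
    \neg \neg p \land \Diamond p fails at c, so \Box (\neg \neg p \land \Diamond p) is false at d.
      At c: \neg \neg p is false, \Diamond p is true, so \neg \neg p \land \Diamond p is false.
Satisfying worlds: {a, b, c, e, f}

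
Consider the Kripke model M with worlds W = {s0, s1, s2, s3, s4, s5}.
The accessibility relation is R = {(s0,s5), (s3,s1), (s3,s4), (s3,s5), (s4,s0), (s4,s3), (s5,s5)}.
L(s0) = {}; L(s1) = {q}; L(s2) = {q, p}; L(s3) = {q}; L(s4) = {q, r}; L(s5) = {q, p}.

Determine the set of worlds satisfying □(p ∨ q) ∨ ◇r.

s0, s1, s2, s3, s5

Recall that □ψ holds at a world iff ψ holds at every accessible world, and ◇ψ holds iff ψ holds at some accessible world.
Let φ = □(p ∨ q) ∨ ◇r. Evaluate φ at each world:
  s0 (successors {s5}): φ is true.
  s1 (successors ∅): φ is true.
  s2 (successors ∅): φ is true.
  s3 (successors {s1, s4, s5}): φ is true.
  s4 (successors {s0, s3}): φ is false.
  s5 (successors {s5}): φ is true.
For instance, at s0:
  At s0: □(p ∨ q) is true, ◇r is false, so □(p ∨ q) ∨ ◇r is true.
    At s0: □(p ∨ q) requires p ∨ q at every successor {s5}.
      At s5: p ∨ q is true.
    So □(p ∨ q) is true at s0.
    At s0: ◇r requires r at some successor in {s5}.
      At s5: r is false.
    So ◇r is false at s0.
Satisfying worlds: {s0, s1, s2, s3, s5}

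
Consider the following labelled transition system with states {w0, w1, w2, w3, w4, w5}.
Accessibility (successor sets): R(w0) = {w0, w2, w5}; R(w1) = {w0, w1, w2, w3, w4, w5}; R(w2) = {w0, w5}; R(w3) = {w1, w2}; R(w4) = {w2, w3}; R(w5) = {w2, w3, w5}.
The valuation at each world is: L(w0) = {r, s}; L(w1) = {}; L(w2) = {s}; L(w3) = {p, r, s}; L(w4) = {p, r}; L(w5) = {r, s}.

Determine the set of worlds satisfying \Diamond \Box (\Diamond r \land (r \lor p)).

w0, w1, w3, w4, w5

Let φ = \Diamond \Box (\Diamond r \land (r \lor p)). Evaluate φ at each world:
  w0 (successors {w0, w2, w5}): φ is true.
  w1 (successors {w0, w1, w2, w3, w4, w5}): φ is true.
  w2 (successors {w0, w5}): φ is false.
  w3 (successors {w1, w2}): φ is true.
  w4 (successors {w2, w3}): φ is true.
  w5 (successors {w2, w3, w5}): φ is true.
For instance, at w3:
  At w3: \Diamond \Box (\Diamond r \land (r \lor p)) requires \Box (\Diamond r \land (r \lor p)) at some successor in {w1, w2}.
    \Box (\Diamond r \land (r \lor p)) holds at w2, so \Diamond \Box (\Diamond r \land (r \lor p)) is true at w3.
      At w2: \Box (\Diamond r \land (r \lor p)) requires \Diamond r \land (r \lor p) at every successor {w0, w5}.
        At w0: \Diamond r \land (r \lor p) is true.
        At w5: \Diamond r \land (r \lor p) is true.
      So \Box (\Diamond r \land (r \lor p)) is true at w2.
Satisfying worlds: {w0, w1, w3, w4, w5}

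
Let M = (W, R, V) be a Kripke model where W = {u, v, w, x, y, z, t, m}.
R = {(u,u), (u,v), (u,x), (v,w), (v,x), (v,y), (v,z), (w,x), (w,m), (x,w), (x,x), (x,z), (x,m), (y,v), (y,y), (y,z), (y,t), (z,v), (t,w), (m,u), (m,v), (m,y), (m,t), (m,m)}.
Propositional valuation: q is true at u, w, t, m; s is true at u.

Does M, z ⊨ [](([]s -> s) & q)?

At z: [](([]s -> s) & q) requires ([]s -> s) & q at every successor {v}.
  ([]s -> s) & q fails at v, so [](([]s -> s) & q) is false at z.
    At v: []s -> s is true, q is false, so ([]s -> s) & q is false.
      At v: []s is false, s is false, so []s -> s is true.

No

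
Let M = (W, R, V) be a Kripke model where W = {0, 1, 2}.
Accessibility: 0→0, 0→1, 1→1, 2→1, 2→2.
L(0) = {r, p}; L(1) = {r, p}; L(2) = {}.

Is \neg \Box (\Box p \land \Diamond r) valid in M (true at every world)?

Let φ = \neg \Box (\Box p \land \Diamond r). Evaluate φ at each world:
  0 (successors {0, 1}): φ is false.
  1 (successors {1}): φ is false.
  2 (successors {1, 2}): φ is true.
Detail at 0 (counterexample):
  At 0: \Box (\Box p \land \Diamond r) is true, so \neg \Box (\Box p \land \Diamond r) is false.
    At 0: \Box (\Box p \land \Diamond r) requires \Box p \land \Diamond r at every successor {0, 1}.
      At 0: \Box p \land \Diamond r is true.
      At 1: \Box p \land \Diamond r is true.
    So \Box (\Box p \land \Diamond r) is true at 0.

No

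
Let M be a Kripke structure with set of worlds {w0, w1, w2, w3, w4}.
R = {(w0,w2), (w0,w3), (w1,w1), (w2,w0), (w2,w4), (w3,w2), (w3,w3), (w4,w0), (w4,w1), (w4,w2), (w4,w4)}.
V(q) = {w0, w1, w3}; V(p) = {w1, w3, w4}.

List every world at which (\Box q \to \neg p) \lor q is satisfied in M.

Recall that \Box ψ holds at a world iff ψ holds at every accessible world, and \Diamond ψ holds iff ψ holds at some accessible world.
Let φ = (\Box q \to \neg p) \lor q. Evaluate φ at each world:
  w0 (successors {w2, w3}): φ is true.
  w1 (successors {w1}): φ is true.
  w2 (successors {w0, w4}): φ is true.
  w3 (successors {w2, w3}): φ is true.
  w4 (successors {w0, w1, w2, w4}): φ is true.
For instance, at w0:
  At w0: \Box q \to \neg p is true, q is true, so (\Box q \to \neg p) \lor q is true.
    At w0: \Box q is false, \neg p is true, so \Box q \to \neg p is true.
      At w0: \Box q requires q at every successor {w2, w3}.
        q fails at w2, so \Box q is false at w0.
Satisfying worlds: {w0, w1, w2, w3, w4}

w0, w1, w2, w3, w4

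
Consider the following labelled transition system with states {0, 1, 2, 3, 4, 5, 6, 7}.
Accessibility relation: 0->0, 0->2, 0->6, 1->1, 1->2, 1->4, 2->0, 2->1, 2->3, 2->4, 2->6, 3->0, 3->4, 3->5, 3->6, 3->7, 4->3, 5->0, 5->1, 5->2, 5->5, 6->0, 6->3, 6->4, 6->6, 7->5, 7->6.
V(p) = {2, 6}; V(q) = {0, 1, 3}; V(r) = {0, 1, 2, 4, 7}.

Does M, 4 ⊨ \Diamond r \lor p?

Recall that \Diamond ψ holds at a world iff ψ holds at some accessible world.
At 4: \Diamond r is false, p is false, so \Diamond r \lor p is false.
  At 4: \Diamond r requires r at some successor in {3}.
    At 3: r is false.
  So \Diamond r is false at 4.

No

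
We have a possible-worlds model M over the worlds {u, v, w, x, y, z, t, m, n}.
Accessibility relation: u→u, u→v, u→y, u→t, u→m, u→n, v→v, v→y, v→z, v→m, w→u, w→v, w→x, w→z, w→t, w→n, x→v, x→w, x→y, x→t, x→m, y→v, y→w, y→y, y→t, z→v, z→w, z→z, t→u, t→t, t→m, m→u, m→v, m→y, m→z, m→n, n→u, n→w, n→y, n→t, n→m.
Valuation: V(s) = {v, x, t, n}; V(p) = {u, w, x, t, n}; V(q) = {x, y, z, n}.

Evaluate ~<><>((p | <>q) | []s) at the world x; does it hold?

At x: <><>((p | <>q) | []s) is true, so ~<><>((p | <>q) | []s) is false.
  At x: <><>((p | <>q) | []s) requires <>((p | <>q) | []s) at some successor in {v, w, y, t, m}.
    <>((p | <>q) | []s) holds at v, so <><>((p | <>q) | []s) is true at x.
      At v: <>((p | <>q) | []s) requires (p | <>q) | []s at some successor in {v, y, z, m}.
        (p | <>q) | []s holds at v, so <>((p | <>q) | []s) is true at v.

No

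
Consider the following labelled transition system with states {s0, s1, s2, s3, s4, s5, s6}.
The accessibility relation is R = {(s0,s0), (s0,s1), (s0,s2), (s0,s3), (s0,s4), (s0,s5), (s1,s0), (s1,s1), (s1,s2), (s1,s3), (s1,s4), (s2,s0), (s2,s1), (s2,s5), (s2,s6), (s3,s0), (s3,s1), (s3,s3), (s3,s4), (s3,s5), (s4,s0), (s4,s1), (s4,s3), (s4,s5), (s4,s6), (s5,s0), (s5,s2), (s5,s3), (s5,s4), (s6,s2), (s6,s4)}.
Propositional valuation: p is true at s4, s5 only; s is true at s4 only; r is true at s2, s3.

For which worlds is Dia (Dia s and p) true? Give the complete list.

Recall that Dia ψ holds at a world iff ψ holds at some accessible world.
Let φ = Dia (Dia s and p). Evaluate φ at each world:
  s0 (successors {s0, s1, s2, s3, s4, s5}): φ is true.
  s1 (successors {s0, s1, s2, s3, s4}): φ is false.
  s2 (successors {s0, s1, s5, s6}): φ is true.
  s3 (successors {s0, s1, s3, s4, s5}): φ is true.
  s4 (successors {s0, s1, s3, s5, s6}): φ is true.
  s5 (successors {s0, s2, s3, s4}): φ is false.
  s6 (successors {s2, s4}): φ is false.
For instance, at s0:
  At s0: Dia (Dia s and p) requires Dia s and p at some successor in {s0, s1, s2, s3, s4, s5}.
    Dia s and p holds at s5, so Dia (Dia s and p) is true at s0.
      At s5: Dia s is true, p is true, so Dia s and p is true.
Satisfying worlds: {s0, s2, s3, s4}

s0, s2, s3, s4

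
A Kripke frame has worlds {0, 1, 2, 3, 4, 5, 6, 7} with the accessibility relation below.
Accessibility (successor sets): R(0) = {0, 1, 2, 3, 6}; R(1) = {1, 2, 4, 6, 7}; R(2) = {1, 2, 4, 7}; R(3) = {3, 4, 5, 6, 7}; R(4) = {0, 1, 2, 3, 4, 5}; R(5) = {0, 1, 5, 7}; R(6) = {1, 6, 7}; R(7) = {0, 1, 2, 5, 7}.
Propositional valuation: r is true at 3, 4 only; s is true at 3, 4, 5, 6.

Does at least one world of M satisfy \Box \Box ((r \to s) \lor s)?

Recall that \Box ψ holds at a world iff ψ holds at every accessible world, and \Diamond ψ holds iff ψ holds at some accessible world.
Let φ = \Box \Box ((r \to s) \lor s). Evaluate φ at each world:
  0 (successors {0, 1, 2, 3, 6}): φ is true.
  1 (successors {1, 2, 4, 6, 7}): φ is true.
  2 (successors {1, 2, 4, 7}): φ is true.
  3 (successors {3, 4, 5, 6, 7}): φ is true.
  4 (successors {0, 1, 2, 3, 4, 5}): φ is true.
  5 (successors {0, 1, 5, 7}): φ is true.
  6 (successors {1, 6, 7}): φ is true.
  7 (successors {0, 1, 2, 5, 7}): φ is true.
Detail at 0 (witness):
  At 0: \Box \Box ((r \to s) \lor s) requires \Box ((r \to s) \lor s) at every successor {0, 1, 2, 3, 6}.
    At 0: \Box ((r \to s) \lor s) is true.
    At 1: \Box ((r \to s) \lor s) is true.
    At 2: \Box ((r \to s) \lor s) is true.
    At 3: \Box ((r \to s) \lor s) is true.
    At 6: \Box ((r \to s) \lor s) is true.
  So \Box \Box ((r \to s) \lor s) is true at 0.

Yes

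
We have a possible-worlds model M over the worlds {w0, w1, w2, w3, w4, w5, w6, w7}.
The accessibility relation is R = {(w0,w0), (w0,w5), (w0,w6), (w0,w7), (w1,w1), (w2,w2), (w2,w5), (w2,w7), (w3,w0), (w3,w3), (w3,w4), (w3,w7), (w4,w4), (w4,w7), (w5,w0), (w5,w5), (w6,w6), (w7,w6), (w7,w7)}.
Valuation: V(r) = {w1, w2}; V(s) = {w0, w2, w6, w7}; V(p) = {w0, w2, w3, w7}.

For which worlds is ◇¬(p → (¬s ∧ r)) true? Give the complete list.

w0, w2, w3, w4, w5, w7

Recall that ◇ψ holds at a world iff ψ holds at some accessible world.
Let φ = ◇¬(p → (¬s ∧ r)). Evaluate φ at each world:
  w0 (successors {w0, w5, w6, w7}): φ is true.
  w1 (successors {w1}): φ is false.
  w2 (successors {w2, w5, w7}): φ is true.
  w3 (successors {w0, w3, w4, w7}): φ is true.
  w4 (successors {w4, w7}): φ is true.
  w5 (successors {w0, w5}): φ is true.
  w6 (successors {w6}): φ is false.
  w7 (successors {w6, w7}): φ is true.
For instance, at w1:
  At w1: ◇¬(p → (¬s ∧ r)) requires ¬(p → (¬s ∧ r)) at some successor in {w1}.
    At w1: ¬(p → (¬s ∧ r)) is false.
  So ◇¬(p → (¬s ∧ r)) is false at w1.
Satisfying worlds: {w0, w2, w3, w4, w5, w7}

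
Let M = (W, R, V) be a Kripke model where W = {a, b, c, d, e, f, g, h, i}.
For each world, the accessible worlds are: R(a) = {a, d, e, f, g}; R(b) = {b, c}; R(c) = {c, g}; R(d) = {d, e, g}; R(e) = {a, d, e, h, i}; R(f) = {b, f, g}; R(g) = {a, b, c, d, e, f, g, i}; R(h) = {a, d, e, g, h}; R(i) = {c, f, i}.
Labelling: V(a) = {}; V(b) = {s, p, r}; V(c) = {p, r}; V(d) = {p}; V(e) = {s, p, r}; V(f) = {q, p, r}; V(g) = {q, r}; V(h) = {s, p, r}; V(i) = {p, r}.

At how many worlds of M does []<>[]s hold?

0

Recall that []ψ holds at a world iff ψ holds at every accessible world, and <>ψ holds iff ψ holds at some accessible world.
Let φ = []<>[]s. Evaluate φ at each world:
  a (successors {a, d, e, f, g}): φ is false.
  b (successors {b, c}): φ is false.
  c (successors {c, g}): φ is false.
  d (successors {d, e, g}): φ is false.
  e (successors {a, d, e, h, i}): φ is false.
  f (successors {b, f, g}): φ is false.
  g (successors {a, b, c, d, e, f, g, i}): φ is false.
  h (successors {a, d, e, g, h}): φ is false.
  i (successors {c, f, i}): φ is false.
For instance, at h:
  At h: []<>[]s requires <>[]s at every successor {a, d, e, g, h}.
    <>[]s fails at a, so []<>[]s is false at h.
      At a: <>[]s requires []s at some successor in {a, d, e, f, g}.
        At a: []s is false.
        At d: []s is false.
        At e: []s is false.
        At f: []s is false.
        At g: []s is false.
      So <>[]s is false at a.
Satisfying worlds: none.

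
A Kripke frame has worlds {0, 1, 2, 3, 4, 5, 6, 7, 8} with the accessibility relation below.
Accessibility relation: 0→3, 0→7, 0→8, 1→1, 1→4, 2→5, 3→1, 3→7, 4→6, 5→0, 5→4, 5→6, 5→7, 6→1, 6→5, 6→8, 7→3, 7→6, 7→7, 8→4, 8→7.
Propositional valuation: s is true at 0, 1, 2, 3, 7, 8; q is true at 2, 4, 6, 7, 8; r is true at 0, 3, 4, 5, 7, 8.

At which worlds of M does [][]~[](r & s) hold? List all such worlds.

Recall that []ψ holds at a world iff ψ holds at every accessible world, and <>ψ holds iff ψ holds at some accessible world.
Let φ = [][]~[](r & s). Evaluate φ at each world:
  0 (successors {3, 7, 8}): φ is true.
  1 (successors {1, 4}): φ is true.
  2 (successors {5}): φ is false.
  3 (successors {1, 7}): φ is true.
  4 (successors {6}): φ is true.
  5 (successors {0, 4, 6, 7}): φ is true.
  6 (successors {1, 5, 8}): φ is false.
  7 (successors {3, 6, 7}): φ is true.
  8 (successors {4, 7}): φ is true.
For instance, at 2:
  At 2: [][]~[](r & s) requires []~[](r & s) at every successor {5}.
    []~[](r & s) fails at 5, so [][]~[](r & s) is false at 2.
      At 5: []~[](r & s) requires ~[](r & s) at every successor {0, 4, 6, 7}.
        ~[](r & s) fails at 0, so []~[](r & s) is false at 5.
Satisfying worlds: {0, 1, 3, 4, 5, 7, 8}

0, 1, 3, 4, 5, 7, 8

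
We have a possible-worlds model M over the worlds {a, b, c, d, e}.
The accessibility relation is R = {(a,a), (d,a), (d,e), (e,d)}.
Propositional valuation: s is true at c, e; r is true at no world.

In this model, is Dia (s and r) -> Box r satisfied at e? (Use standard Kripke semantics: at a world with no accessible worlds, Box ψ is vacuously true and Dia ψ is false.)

Yes

At e: Dia (s and r) is false, Box r is false, so Dia (s and r) -> Box r is true.
  At e: Dia (s and r) requires s and r at some successor in {d}.
    At d: s and r is false.
  So Dia (s and r) is false at e.
  At e: Box r requires r at every successor {d}.
    r fails at d, so Box r is false at e.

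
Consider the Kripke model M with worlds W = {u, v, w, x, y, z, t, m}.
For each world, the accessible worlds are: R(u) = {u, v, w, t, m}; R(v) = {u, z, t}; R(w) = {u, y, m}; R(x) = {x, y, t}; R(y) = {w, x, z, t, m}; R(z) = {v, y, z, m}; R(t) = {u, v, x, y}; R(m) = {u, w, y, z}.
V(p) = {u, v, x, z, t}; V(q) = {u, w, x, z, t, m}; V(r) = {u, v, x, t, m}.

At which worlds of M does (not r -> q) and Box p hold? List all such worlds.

Let φ = (not r -> q) and Box p. Evaluate φ at each world:
  u (successors {u, v, w, t, m}): φ is false.
  v (successors {u, z, t}): φ is true.
  w (successors {u, y, m}): φ is false.
  x (successors {x, y, t}): φ is false.
  y (successors {w, x, z, t, m}): φ is false.
  z (successors {v, y, z, m}): φ is false.
  t (successors {u, v, x, y}): φ is false.
  m (successors {u, w, y, z}): φ is false.
For instance, at u:
  At u: not r -> q is true, Box p is false, so (not r -> q) and Box p is false.
    At u: Box p requires p at every successor {u, v, w, t, m}.
      p fails at w, so Box p is false at u.
Satisfying worlds: {v}

v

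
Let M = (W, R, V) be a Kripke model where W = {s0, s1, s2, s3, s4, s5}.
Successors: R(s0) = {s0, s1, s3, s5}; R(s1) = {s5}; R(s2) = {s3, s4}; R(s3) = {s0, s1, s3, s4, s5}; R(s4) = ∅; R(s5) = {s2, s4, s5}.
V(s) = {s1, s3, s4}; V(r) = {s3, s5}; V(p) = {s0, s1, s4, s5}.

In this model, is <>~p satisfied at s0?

Recall that <>ψ holds at a world iff ψ holds at some accessible world.
At s0: <>~p requires ~p at some successor in {s0, s1, s3, s5}.
  ~p holds at s3, so <>~p is true at s0.

Yes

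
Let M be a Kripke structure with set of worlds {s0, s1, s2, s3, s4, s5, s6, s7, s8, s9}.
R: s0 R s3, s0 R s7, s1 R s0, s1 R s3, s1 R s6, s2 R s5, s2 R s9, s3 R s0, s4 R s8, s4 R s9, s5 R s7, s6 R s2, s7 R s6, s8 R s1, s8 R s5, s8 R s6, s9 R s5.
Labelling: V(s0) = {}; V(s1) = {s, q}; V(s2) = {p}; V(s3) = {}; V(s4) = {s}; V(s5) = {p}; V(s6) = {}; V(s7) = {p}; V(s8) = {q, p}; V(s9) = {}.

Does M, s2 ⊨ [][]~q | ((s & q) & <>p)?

At s2: [][]~q is true, (s & q) & <>p is false, so [][]~q | ((s & q) & <>p) is true.
  At s2: [][]~q requires []~q at every successor {s5, s9}.
      At s5: []~q requires ~q at every successor {s7}.
        At s7: ~q is true.
      So []~q is true at s5.
      At s9: []~q requires ~q at every successor {s5}.
        At s5: ~q is true.
      So []~q is true at s9.
  So [][]~q is true at s2.
  At s2: s & q is false, <>p is true, so (s & q) & <>p is false.
    At s2: <>p requires p at some successor in {s5, s9}.
      p holds at s5, so <>p is true at s2.

Yes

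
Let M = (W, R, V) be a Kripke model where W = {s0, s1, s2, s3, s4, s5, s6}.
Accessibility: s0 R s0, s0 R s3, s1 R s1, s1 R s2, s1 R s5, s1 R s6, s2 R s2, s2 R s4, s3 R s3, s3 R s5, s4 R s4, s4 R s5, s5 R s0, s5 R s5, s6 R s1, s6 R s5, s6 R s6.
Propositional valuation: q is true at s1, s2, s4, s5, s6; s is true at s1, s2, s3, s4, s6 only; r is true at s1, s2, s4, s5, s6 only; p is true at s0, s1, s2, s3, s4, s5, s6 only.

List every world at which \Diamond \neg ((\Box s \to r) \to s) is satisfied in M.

Let φ = \Diamond \neg ((\Box s \to r) \to s). Evaluate φ at each world:
  s0 (successors {s0, s3}): φ is true.
  s1 (successors {s1, s2, s5, s6}): φ is true.
  s2 (successors {s2, s4}): φ is false.
  s3 (successors {s3, s5}): φ is true.
  s4 (successors {s4, s5}): φ is true.
  s5 (successors {s0, s5}): φ is true.
  s6 (successors {s1, s5, s6}): φ is true.
For instance, at s1:
  At s1: \Diamond \neg ((\Box s \to r) \to s) requires \neg ((\Box s \to r) \to s) at some successor in {s1, s2, s5, s6}.
    \neg ((\Box s \to r) \to s) holds at s5, so \Diamond \neg ((\Box s \to r) \to s) is true at s1.
      At s5: (\Box s \to r) \to s is false, so \neg ((\Box s \to r) \to s) is true.
Satisfying worlds: {s0, s1, s3, s4, s5, s6}

s0, s1, s3, s4, s5, s6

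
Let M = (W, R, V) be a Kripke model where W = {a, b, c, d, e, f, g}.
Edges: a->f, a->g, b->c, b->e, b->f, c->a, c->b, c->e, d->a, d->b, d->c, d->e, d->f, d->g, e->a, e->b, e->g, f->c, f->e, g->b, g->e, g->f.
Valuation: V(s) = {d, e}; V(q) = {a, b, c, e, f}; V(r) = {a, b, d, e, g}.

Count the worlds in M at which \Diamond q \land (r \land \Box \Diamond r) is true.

Let φ = \Diamond q \land (r \land \Box \Diamond r). Evaluate φ at each world:
  a (successors {f, g}): φ is true.
  b (successors {c, e, f}): φ is true.
  c (successors {a, b, e}): φ is false.
  d (successors {a, b, c, e, f, g}): φ is true.
  e (successors {a, b, g}): φ is true.
  f (successors {c, e}): φ is false.
  g (successors {b, e, f}): φ is true.
For instance, at d:
  At d: \Diamond q is true, r \land \Box \Diamond r is true, so \Diamond q \land (r \land \Box \Diamond r) is true.
    At d: \Diamond q requires q at some successor in {a, b, c, e, f, g}.
      q holds at a, so \Diamond q is true at d.
    At d: r is true, \Box \Diamond r is true, so r \land \Box \Diamond r is true.
      At d: \Box \Diamond r requires \Diamond r at every successor {a, b, c, e, f, g}.
        At a: \Diamond r is true.
        At b: \Diamond r is true.
        At c: \Diamond r is true.
        At e: \Diamond r is true.
        At f: \Diamond r is true.
        At g: \Diamond r is true.
      So \Box \Diamond r is true at d.
Satisfying worlds: {a, b, d, e, g}

5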